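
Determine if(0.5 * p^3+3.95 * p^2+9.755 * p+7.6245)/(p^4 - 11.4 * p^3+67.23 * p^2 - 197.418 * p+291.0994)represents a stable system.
Denominator: p^4 - 11.4*p^3 + 67.23*p^2 - 197.418*p + 291.0994 = (p^2 - 5.6*p + 14.09)(p^2 - 5.8*p + 20.66). Poles: 2.8 + 2.5j, 2.8 - 2.5j, 2.9 + 3.5j, 2.9 - 3.5j. All Re(p)<0: No (unstable)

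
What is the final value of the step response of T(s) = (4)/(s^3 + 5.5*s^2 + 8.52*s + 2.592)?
FVT: lim_{t→∞} y(t) = lim_{s→0} s*Y(s) where Y(s) = T(s)/s.
= lim_{s→0} T(s) = T(0) = num(0)/den(0) = 4/2.592 = 1.543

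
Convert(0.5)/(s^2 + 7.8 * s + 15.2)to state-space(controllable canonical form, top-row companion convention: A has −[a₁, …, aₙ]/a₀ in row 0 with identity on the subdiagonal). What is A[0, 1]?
Reachable canonical form for den = s^2 + 7.8*s + 15.2: top row of A = -[a₁,a₂,...,aₙ]/a₀, ones on the subdiagonal, zeros elsewhere.
A = [[-7.8, -15.2], [1, 0]].
A[0,1] = -15.2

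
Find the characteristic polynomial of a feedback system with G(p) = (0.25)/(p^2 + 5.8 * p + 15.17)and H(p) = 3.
Characteristic poly = G_den * H_den + G_num * H_num = (p^2 + 5.8*p + 15.17) + (0.75) = p^2 + 5.8*p + 15.92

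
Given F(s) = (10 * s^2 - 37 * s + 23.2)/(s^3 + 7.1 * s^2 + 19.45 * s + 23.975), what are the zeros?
Set numerator = 0: 10*s^2 - 37*s + 23.2 = 10*(s - 2.9)(s - 0.8) = 0 → Zeros: 0.8, 2.9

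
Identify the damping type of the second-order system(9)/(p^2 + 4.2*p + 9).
Standard form: ωn²/(p²+2ζωn·p+ωn²) gives ωn=3, ζ=0.7.
Underdamped (ζ = 0.7 < 1)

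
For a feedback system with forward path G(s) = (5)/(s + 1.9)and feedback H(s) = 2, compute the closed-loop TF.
Closed-loop T = G/(1+GH).
Numerator: G_num * H_den = 5.
Denominator: G_den * H_den + G_num * H_num = (s + 1.9) + (10) = s + 11.9.
T(s) = (5)/(s + 11.9)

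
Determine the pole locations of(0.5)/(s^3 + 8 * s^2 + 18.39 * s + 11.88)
Set denominator = 0: s^3 + 8*s^2 + 18.39*s + 11.88 = (s + 4.5)(s + 2.4)(s + 1.1) = 0 → Poles: -1.1, -2.4, -4.5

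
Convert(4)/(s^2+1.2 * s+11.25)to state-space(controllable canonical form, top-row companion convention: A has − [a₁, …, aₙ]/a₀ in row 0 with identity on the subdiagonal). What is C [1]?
Reachable canonical form: C = numerator coefficients (right-aligned, zero-padded to length n).
num = 4, C = [[0, 4]].
C[1] = 4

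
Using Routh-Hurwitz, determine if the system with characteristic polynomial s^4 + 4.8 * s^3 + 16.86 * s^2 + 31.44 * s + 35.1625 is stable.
Routh array:
s^4: [1, 16.86, 35.1625]; s^3: [4.8, 31.44]; s^2: [10.31, 35.1625]; s^1: [15.0695]; s^0: [35.1625]
First column: [1, 4.8, 10.31, 15.0695, 35.1625]. Sign changes = 0.
Yes, stable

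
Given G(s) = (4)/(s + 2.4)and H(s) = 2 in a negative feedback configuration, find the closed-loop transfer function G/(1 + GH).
Closed-loop T = G/(1+GH).
Numerator: G_num * H_den = 4.
Denominator: G_den * H_den + G_num * H_num = (s + 2.4) + (8) = s + 10.4.
T(s) = (4)/(s + 10.4)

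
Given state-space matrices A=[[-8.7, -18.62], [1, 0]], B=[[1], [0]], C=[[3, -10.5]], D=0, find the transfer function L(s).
L(s) = C(sI - A)⁻¹B + D.
Characteristic polynomial det(sI - A) = s^2 + 8.7*s + 18.62.
Numerator from C·adj(sI-A)·B + D·det(sI-A) = 3*s - 10.5.
L(s) = (3*s - 10.5)/(s^2 + 8.7*s + 18.62)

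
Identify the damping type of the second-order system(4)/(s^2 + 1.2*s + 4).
Standard form: ωn²/(s²+2ζωn·s+ωn²) gives ωn=2, ζ=0.3.
Underdamped (ζ = 0.3 < 1)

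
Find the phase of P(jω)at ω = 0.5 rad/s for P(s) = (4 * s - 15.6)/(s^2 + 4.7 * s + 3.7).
Substitute s = j*0.5: P(j0.5) = -2.81894 + 2.49986j.
∠P(j0.5) = atan2(Im, Re) = atan2(2.49986, -2.81894) = 138.43°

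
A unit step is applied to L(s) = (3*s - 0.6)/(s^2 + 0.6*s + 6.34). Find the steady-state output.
FVT: lim_{t→∞} y(t) = lim_{s→0} s*Y(s) where Y(s) = L(s)/s.
= lim_{s→0} L(s) = L(0) = num(0)/den(0) = -0.6/6.34 = -0.09464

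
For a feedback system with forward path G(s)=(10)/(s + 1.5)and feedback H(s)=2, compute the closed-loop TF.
Closed-loop T = G/(1+GH).
Numerator: G_num * H_den = 10.
Denominator: G_den * H_den + G_num * H_num = (s + 1.5) + (20) = s + 21.5.
T(s) = (10)/(s + 21.5)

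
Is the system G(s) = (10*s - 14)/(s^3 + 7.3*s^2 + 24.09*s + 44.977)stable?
Denominator: s^3 + 7.3*s^2 + 24.09*s + 44.977 = (s + 4.1)(s^2 + 3.2*s + 10.97). Poles: -1.6 + 2.9j, -1.6 - 2.9j, -4.1. All Re(p)<0: Yes (stable)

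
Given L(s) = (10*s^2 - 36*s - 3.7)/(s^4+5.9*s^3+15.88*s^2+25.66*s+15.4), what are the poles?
Set denominator = 0: s^4 + 5.9*s^3 + 15.88*s^2 + 25.66*s + 15.4 = (s + 1.1)(s + 2.8)(s^2 + 2*s + 5) = 0 → Poles: -1 + 2j, -1 - 2j, -1.1, -2.8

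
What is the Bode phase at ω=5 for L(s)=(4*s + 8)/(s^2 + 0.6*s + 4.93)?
Substitute s = j*5: L(j5) = -0.244193 - 1.03301j.
∠L(j5) = atan2(Im, Re) = atan2(-1.03301, -0.244193) = -103.30°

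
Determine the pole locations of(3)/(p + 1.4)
Set denominator = 0: p + 1.4 = 0 → Poles: -1.4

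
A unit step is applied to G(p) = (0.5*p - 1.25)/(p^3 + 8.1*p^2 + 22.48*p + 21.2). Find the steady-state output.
FVT: lim_{t→∞} y(t) = lim_{p→0} p*Y(p) where Y(p) = G(p)/p.
= lim_{p→0} G(p) = G(0) = num(0)/den(0) = -1.25/21.2 = -0.05896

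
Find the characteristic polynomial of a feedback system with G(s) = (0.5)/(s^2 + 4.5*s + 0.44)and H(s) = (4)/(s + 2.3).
Characteristic poly = G_den * H_den + G_num * H_num = (s^3 + 6.8*s^2 + 10.79*s + 1.012) + (2) = s^3 + 6.8*s^2 + 10.79*s + 3.012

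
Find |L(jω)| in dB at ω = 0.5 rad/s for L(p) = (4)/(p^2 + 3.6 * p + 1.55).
Substitute p = j*0.5: L(j0.5) = 1.05477 - 1.46045j.
|L(j0.5)| = sqrt(Re² + Im²) = 1.802.
20*log₁₀(1.802) = 5.11 dB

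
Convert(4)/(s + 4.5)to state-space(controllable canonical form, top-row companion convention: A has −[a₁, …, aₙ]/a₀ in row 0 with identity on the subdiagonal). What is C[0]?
Reachable canonical form: C = numerator coefficients (right-aligned, zero-padded to length n).
num = 4, C = [[4]].
C[0] = 4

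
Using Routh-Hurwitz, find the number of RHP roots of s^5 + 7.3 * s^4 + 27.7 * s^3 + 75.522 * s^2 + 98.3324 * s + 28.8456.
Routh array:
s^5: [1, 27.7, 98.3324]; s^4: [7.3, 75.522, 28.8456]; s^3: [17.3545, 94.3809]; s^2: [35.8216, 28.8456]; s^1: [80.4061]; s^0: [28.8456]
First column: [1, 7.3, 17.3545, 35.8216, 80.4061, 28.8456]. Sign changes = RHP roots = 0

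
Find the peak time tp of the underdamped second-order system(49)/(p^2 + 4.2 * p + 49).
Standard form: ωn²/(p²+2ζωn·p+ωn²) → ωn = 7, ζ = 0.3.
ωd = ωn·√(1-ζ²) = 7·√(1-0.3²) = 6.678.
tp = π/ωd = π/6.678 = 0.4705 s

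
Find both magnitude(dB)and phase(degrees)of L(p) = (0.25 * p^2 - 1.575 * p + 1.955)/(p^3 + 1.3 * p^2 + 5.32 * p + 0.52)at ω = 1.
Substitute p = j*1: L(j1) = -0.422084 - 0.318466j.
|L| = 20*log₁₀(sqrt(Re²+Im²)) = -5.54 dB.
∠L = atan2(Im, Re) = -142.97°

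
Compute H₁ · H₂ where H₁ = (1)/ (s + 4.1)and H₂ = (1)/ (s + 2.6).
Series: H = H₁ · H₂ = (n₁·n₂)/(d₁·d₂).
Num: n₁·n₂ = 1. Den: d₁·d₂ = s^2 + 6.7*s + 10.66.
H(s) = (1)/(s^2 + 6.7*s + 10.66)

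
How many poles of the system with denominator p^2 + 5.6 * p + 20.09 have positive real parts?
Poles: -2.8 + 3.5j, -2.8 - 3.5j. RHP poles (Re>0): 0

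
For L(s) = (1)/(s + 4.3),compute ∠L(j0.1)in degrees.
Substitute s = j*0.1: L(j0.1) = 0.232432 - 0.00540541j.
∠L(j0.1) = atan2(Im, Re) = atan2(-0.00540541, 0.232432) = -1.33°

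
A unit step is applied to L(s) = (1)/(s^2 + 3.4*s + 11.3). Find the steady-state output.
FVT: lim_{t→∞} y(t) = lim_{s→0} s*Y(s) where Y(s) = L(s)/s.
= lim_{s→0} L(s) = L(0) = num(0)/den(0) = 1/11.3 = 0.0885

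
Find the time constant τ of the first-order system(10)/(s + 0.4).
First-order system: τ = -1/pole. Pole = -0.4. τ = -1/(-0.4) = 2.5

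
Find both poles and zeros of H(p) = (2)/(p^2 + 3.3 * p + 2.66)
Set denominator = 0: p^2 + 3.3*p + 2.66 = (p + 1.4)(p + 1.9) = 0 → Poles: -1.4, -1.9
Numerator is a nonzero constant (2) → Zeros: none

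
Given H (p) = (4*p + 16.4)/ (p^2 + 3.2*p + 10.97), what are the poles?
Set denominator = 0: p^2 + 3.2*p + 10.97 = 0 → Poles: -1.6 + 2.9j, -1.6 - 2.9j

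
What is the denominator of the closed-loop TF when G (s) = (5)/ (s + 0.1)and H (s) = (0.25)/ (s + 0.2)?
Characteristic poly = G_den * H_den + G_num * H_num = (s^2 + 0.3*s + 0.02) + (1.25) = s^2 + 0.3*s + 1.27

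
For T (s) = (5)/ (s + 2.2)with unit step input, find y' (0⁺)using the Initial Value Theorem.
IVT: y'(0⁺) = lim_{s→∞} s²·Y(s) = lim_{s→∞} s·T(s).
deg(num) = 0, deg(den) = 1, relative degree = 1, so s·T(s) → (leading num)/(leading den) = 5/1 = 5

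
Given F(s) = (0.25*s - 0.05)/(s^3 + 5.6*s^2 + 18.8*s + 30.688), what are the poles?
Set denominator = 0: s^3 + 5.6*s^2 + 18.8*s + 30.688 = (s + 2.8)(s^2 + 2.8*s + 10.96) = 0 → Poles: -1.4 + 3j, -1.4 - 3j, -2.8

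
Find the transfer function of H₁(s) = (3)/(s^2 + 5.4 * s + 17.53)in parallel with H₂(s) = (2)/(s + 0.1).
Parallel: H = H₁ + H₂ = (n₁·d₂ + n₂·d₁)/(d₁·d₂).
n₁·d₂ = 3*s + 0.3. n₂·d₁ = 2*s^2 + 10.8*s + 35.06. Sum = 2*s^2 + 13.8*s + 35.36. d₁·d₂ = s^3 + 5.5*s^2 + 18.07*s + 1.753.
H(s) = (2*s^2 + 13.8*s + 35.36)/(s^3 + 5.5*s^2 + 18.07*s + 1.753)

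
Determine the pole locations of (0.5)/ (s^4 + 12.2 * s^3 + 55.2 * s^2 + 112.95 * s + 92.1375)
Set denominator = 0: s^4 + 12.2*s^3 + 55.2*s^2 + 112.95*s + 92.1375 = (s + 4.5)(s + 3.5)(s^2 + 4.2*s + 5.85) = 0 → Poles: -2.1 + 1.2j, -2.1 - 1.2j, -3.5, -4.5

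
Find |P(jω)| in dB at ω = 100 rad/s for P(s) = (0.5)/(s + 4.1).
Substitute s = j*100: P(j100) = 0.000204656 - 0.00499161j.
|P(j100)| = sqrt(Re² + Im²) = 0.004996.
20*log₁₀(0.004996) = -46.03 dB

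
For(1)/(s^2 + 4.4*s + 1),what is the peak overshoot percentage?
Standard form: ωn²/(s²+2ζωn·s+ωn²) → ωn = 1, ζ = 2.2.
ζ ≥ 1, so the response is non-oscillatory: peak overshoot = 0%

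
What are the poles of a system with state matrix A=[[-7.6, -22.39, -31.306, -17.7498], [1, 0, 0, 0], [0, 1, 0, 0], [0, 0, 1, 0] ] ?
Eigenvalues solve det(λI - A) = 0.
Characteristic polynomial: λ^4 + 7.6*λ^3 + 22.39*λ^2 + 31.306*λ + 17.7498 = 0.
Factor: (λ + 2.7)(λ + 1.9)(λ^2 + 3*λ + 3.46) = 0.
Roots: -1.5 + 1.1j, -1.5 - 1.1j, -1.9, -2.7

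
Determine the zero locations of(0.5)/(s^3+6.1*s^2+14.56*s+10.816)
Numerator is a nonzero constant (0.5) → Zeros: none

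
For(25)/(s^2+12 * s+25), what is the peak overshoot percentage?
Standard form: ωn²/(s²+2ζωn·s+ωn²) → ωn = 5, ζ = 1.2.
ζ ≥ 1, so the response is non-oscillatory: peak overshoot = 0%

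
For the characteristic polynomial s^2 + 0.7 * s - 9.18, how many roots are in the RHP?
s^2 + 0.7*s - 9.18 = (s - 2.7)(s + 3.4). Poles: -3.4, 2.7. RHP poles (Re>0): 1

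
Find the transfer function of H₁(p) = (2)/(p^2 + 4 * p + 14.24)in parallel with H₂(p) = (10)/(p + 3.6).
Parallel: H = H₁ + H₂ = (n₁·d₂ + n₂·d₁)/(d₁·d₂).
n₁·d₂ = 2*p + 7.2. n₂·d₁ = 10*p^2 + 40*p + 142.4. Sum = 10*p^2 + 42*p + 149.6. d₁·d₂ = p^3 + 7.6*p^2 + 28.64*p + 51.264.
H(p) = (10*p^2 + 42*p + 149.6)/(p^3 + 7.6*p^2 + 28.64*p + 51.264)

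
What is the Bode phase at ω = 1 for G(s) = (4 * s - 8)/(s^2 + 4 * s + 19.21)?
Substitute s = j*1: G(j1) = -0.373068 + 0.301607j.
∠G(j1) = atan2(Im, Re) = atan2(0.301607, -0.373068) = 141.05°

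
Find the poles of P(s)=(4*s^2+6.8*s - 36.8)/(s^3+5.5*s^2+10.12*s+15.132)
Set denominator = 0: s^3 + 5.5*s^2 + 10.12*s + 15.132 = (s + 3.9)(s^2 + 1.6*s + 3.88) = 0 → Poles: -0.8 + 1.8j, -0.8 - 1.8j, -3.9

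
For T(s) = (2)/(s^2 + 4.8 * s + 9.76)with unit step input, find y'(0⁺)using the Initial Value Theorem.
IVT: y'(0⁺) = lim_{s→∞} s²·Y(s) = lim_{s→∞} s·T(s).
deg(num) = 0, deg(den) = 2, relative degree = 2 ≥ 2, so s·T(s) → 0. Initial slope = 0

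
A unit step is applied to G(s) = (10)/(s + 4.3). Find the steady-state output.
FVT: lim_{t→∞} y(t) = lim_{s→0} s*Y(s) where Y(s) = G(s)/s.
= lim_{s→0} G(s) = G(0) = num(0)/den(0) = 10/4.3 = 2.326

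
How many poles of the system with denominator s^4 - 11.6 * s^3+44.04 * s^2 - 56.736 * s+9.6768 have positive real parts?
s^4 - 11.6*s^3 + 44.04*s^2 - 56.736*s + 9.6768 = (s - 4.8)(s - 4.2)(s - 2.4)(s - 0.2). Poles: 0.2, 2.4, 4.2, 4.8. RHP poles (Re>0): 4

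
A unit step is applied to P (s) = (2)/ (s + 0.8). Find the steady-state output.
FVT: lim_{t→∞} y(t) = lim_{s→0} s*Y(s) where Y(s) = P(s)/s.
= lim_{s→0} P(s) = P(0) = num(0)/den(0) = 2/0.8 = 2.5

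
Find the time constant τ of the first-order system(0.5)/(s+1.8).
First-order system: τ = -1/pole. Pole = -1.8. τ = -1/(-1.8) = 0.5556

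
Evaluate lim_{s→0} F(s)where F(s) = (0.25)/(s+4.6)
DC gain = F(0) = num(0)/den(0) = 0.25/4.6 = 0.05435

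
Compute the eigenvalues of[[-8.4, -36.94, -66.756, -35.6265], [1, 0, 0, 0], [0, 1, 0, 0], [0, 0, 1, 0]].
Eigenvalues solve det(λI - A) = 0.
Characteristic polynomial: λ^4 + 8.4*λ^3 + 36.94*λ^2 + 66.756*λ + 35.6265 = 0.
Factor: (λ + 2.1)(λ + 0.9)(λ^2 + 5.4*λ + 18.85) = 0.
Roots: -0.9, -2.1, -2.7 + 3.4j, -2.7 - 3.4j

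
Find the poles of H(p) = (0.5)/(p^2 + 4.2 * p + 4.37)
Set denominator = 0: p^2 + 4.2*p + 4.37 = (p + 1.9)(p + 2.3) = 0 → Poles: -1.9, -2.3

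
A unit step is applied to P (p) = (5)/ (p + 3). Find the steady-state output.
FVT: lim_{t→∞} y(t) = lim_{p→0} p*Y(p) where Y(p) = P(p)/p.
= lim_{p→0} P(p) = P(0) = num(0)/den(0) = 5/3 = 1.667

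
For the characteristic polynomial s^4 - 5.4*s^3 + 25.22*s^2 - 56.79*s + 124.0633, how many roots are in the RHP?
s^4 - 5.4*s^3 + 25.22*s^2 - 56.79*s + 124.0633 = (s^2 - 4.8*s + 12.01)(s^2 - 0.6*s + 10.33). Poles: 0.3 + 3.2j, 0.3 - 3.2j, 2.4 + 2.5j, 2.4 - 2.5j. RHP poles (Re>0): 4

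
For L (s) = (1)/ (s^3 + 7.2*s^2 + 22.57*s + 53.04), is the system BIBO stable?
Denominator: s^3 + 7.2*s^2 + 22.57*s + 53.04 = (s + 4.8)(s^2 + 2.4*s + 11.05). Poles: -1.2 + 3.1j, -1.2 - 3.1j, -4.8. All Re(p)<0: Yes (stable)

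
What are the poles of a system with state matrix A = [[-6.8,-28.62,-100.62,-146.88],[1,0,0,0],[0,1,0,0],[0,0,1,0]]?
Eigenvalues solve det(λI - A) = 0.
Characteristic polynomial: λ^4 + 6.8*λ^3 + 28.62*λ^2 + 100.62*λ + 146.88 = 0.
Factor: (λ + 3.2)(λ + 3)(λ^2 + 0.6*λ + 15.3) = 0.
Roots: -0.3 + 3.9j, -0.3 - 3.9j, -3, -3.2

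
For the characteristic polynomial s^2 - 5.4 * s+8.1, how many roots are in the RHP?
Poles: 2.7 + 0.9j, 2.7 - 0.9j. RHP poles (Re>0): 2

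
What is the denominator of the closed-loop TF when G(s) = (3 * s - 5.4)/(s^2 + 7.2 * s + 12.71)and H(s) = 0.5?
Characteristic poly = G_den * H_den + G_num * H_num = (s^2 + 7.2*s + 12.71) + (1.5*s - 2.7) = s^2 + 8.7*s + 10.01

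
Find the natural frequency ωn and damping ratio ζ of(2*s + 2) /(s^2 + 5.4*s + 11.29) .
Underdamped: complex pole -2.7 + 2j. ωn = |pole| = 3.36, ζ = -Re(pole)/ωn = 0.8036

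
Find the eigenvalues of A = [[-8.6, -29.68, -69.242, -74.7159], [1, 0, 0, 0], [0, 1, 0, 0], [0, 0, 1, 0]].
Eigenvalues solve det(λI - A) = 0.
Characteristic polynomial: λ^4 + 8.6*λ^3 + 29.68*λ^2 + 69.242*λ + 74.7159 = 0.
Factor: (λ + 4.7)(λ + 2.1)(λ^2 + 1.8*λ + 7.57) = 0.
Roots: -0.9 + 2.6j, -0.9 - 2.6j, -2.1, -4.7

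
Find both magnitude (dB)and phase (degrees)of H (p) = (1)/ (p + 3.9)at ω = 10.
Substitute p = j*10: H(j10) = 0.0338512 - 0.086798j.
|H| = 20*log₁₀(sqrt(Re²+Im²)) = -20.61 dB.
∠H = atan2(Im, Re) = -68.69°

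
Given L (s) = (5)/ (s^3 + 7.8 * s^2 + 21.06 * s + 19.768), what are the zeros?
Numerator is a nonzero constant (5) → Zeros: none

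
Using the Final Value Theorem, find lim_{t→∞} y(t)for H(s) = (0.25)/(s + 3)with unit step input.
FVT: lim_{t→∞} y(t) = lim_{s→0} s*Y(s) where Y(s) = H(s)/s.
= lim_{s→0} H(s) = H(0) = num(0)/den(0) = 0.25/3 = 0.08333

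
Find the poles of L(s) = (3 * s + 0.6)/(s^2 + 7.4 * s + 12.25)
Set denominator = 0: s^2 + 7.4*s + 12.25 = (s + 4.9)(s + 2.5) = 0 → Poles: -2.5, -4.9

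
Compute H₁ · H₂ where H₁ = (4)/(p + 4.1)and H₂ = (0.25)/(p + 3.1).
Series: H = H₁ · H₂ = (n₁·n₂)/(d₁·d₂).
Num: n₁·n₂ = 1. Den: d₁·d₂ = p^2 + 7.2*p + 12.71.
H(p) = (1)/(p^2 + 7.2*p + 12.71)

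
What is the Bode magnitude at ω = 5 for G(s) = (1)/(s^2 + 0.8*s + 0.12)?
Substitute s = j*5: G(j5) = -0.0391802 - 0.00629907j.
|G(j5)| = sqrt(Re² + Im²) = 0.03968.
20*log₁₀(0.03968) = -28.03 dB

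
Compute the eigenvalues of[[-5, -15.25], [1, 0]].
Eigenvalues solve det(λI - A) = 0.
Characteristic polynomial: λ^2 + 5*λ + 15.25 = 0.
Roots: -2.5 + 3j, -2.5 - 3j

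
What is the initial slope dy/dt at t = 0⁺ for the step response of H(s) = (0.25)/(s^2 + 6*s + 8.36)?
IVT: y'(0⁺) = lim_{s→∞} s²·Y(s) = lim_{s→∞} s·H(s).
deg(num) = 0, deg(den) = 2, relative degree = 2 ≥ 2, so s·H(s) → 0. Initial slope = 0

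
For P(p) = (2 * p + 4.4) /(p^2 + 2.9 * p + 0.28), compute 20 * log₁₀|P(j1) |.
Substitute p = j*1: P(j1) = 0.29479 - 1.59043j.
|P(j1)| = sqrt(Re² + Im²) = 1.618.
20*log₁₀(1.618) = 4.18 dB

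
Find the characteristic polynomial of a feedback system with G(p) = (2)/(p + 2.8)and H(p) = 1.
Characteristic poly = G_den * H_den + G_num * H_num = (p + 2.8) + (2) = p + 4.8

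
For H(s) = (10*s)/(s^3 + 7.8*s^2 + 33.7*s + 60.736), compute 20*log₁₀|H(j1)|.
Substitute s = j*1: H(j1) = 0.0844632 + 0.136732j.
|H(j1)| = sqrt(Re² + Im²) = 0.1607.
20*log₁₀(0.1607) = -15.88 dB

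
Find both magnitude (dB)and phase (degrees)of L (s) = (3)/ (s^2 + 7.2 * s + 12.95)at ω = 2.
Substitute s = j*2: L(j2) = 0.0934035 - 0.15028j.
|L| = 20*log₁₀(sqrt(Re²+Im²)) = -15.04 dB.
∠L = atan2(Im, Re) = -58.14°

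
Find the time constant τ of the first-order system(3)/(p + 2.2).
First-order system: τ = -1/pole. Pole = -2.2. τ = -1/(-2.2) = 0.4545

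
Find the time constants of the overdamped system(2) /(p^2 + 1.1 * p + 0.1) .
Overdamped: real poles at -0.1, -1. τ = -1/pole → τ₁ = 10, τ₂ = 1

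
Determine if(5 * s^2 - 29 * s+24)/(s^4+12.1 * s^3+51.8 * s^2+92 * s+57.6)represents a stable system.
Denominator: s^4 + 12.1*s^3 + 51.8*s^2 + 92*s + 57.6 = (s + 2)(s + 4.5)(s + 4)(s + 1.6). Poles: -1.6, -2, -4, -4.5. All Re(p)<0: Yes (stable)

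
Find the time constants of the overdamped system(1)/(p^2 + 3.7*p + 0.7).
Overdamped: real poles at -3.5, -0.2. τ = -1/pole → τ₁ = 0.2857, τ₂ = 5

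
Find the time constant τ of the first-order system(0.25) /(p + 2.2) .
First-order system: τ = -1/pole. Pole = -2.2. τ = -1/(-2.2) = 0.4545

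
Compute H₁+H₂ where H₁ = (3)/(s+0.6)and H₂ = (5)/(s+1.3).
Parallel: H = H₁ + H₂ = (n₁·d₂ + n₂·d₁)/(d₁·d₂).
n₁·d₂ = 3*s + 3.9. n₂·d₁ = 5*s + 3. Sum = 8*s + 6.9. d₁·d₂ = s^2 + 1.9*s + 0.78.
H(s) = (8*s + 6.9)/(s^2 + 1.9*s + 0.78)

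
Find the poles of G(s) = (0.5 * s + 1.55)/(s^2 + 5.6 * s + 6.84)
Set denominator = 0: s^2 + 5.6*s + 6.84 = (s + 1.8)(s + 3.8) = 0 → Poles: -1.8, -3.8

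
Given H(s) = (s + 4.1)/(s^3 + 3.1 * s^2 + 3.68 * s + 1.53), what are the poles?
Set denominator = 0: s^3 + 3.1*s^2 + 3.68*s + 1.53 = (s + 0.9)(s^2 + 2.2*s + 1.7) = 0 → Poles: -0.9, -1.1 + 0.7j, -1.1 - 0.7j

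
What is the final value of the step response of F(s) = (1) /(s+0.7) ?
FVT: lim_{t→∞} y(t) = lim_{s→0} s*Y(s) where Y(s) = F(s)/s.
= lim_{s→0} F(s) = F(0) = num(0)/den(0) = 1/0.7 = 1.429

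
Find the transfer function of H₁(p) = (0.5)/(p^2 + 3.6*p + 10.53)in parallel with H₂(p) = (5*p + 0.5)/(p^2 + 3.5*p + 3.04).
Parallel: H = H₁ + H₂ = (n₁·d₂ + n₂·d₁)/(d₁·d₂).
n₁·d₂ = 0.5*p^2 + 1.75*p + 1.52. n₂·d₁ = 5*p^3 + 18.5*p^2 + 54.45*p + 5.265. Sum = 5*p^3 + 19*p^2 + 56.2*p + 6.785. d₁·d₂ = p^4 + 7.1*p^3 + 26.17*p^2 + 47.799*p + 32.0112.
H(p) = (5*p^3 + 19*p^2 + 56.2*p + 6.785)/(p^4 + 7.1*p^3 + 26.17*p^2 + 47.799*p + 32.0112)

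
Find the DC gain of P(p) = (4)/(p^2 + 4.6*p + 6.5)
DC gain = P(0) = num(0)/den(0) = 4/6.5 = 0.6154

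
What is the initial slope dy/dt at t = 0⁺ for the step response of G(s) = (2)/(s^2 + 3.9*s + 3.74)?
IVT: y'(0⁺) = lim_{s→∞} s²·Y(s) = lim_{s→∞} s·G(s).
deg(num) = 0, deg(den) = 2, relative degree = 2 ≥ 2, so s·G(s) → 0. Initial slope = 0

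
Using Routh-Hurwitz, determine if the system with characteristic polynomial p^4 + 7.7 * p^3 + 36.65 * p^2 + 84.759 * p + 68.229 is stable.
Routh array:
p^4: [1, 36.65, 68.229]; p^3: [7.7, 84.759]; p^2: [25.6423, 68.229]; p^1: [64.2709]; p^0: [68.229]
First column: [1, 7.7, 25.6423, 64.2709, 68.229]. Sign changes = 0.
Yes, stable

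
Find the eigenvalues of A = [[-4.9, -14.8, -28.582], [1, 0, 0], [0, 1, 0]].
Eigenvalues solve det(λI - A) = 0.
Characteristic polynomial: λ^3 + 4.9*λ^2 + 14.8*λ + 28.582 = 0.
Factor: (λ + 3.1)(λ^2 + 1.8*λ + 9.22) = 0.
Roots: -0.9 + 2.9j, -0.9 - 2.9j, -3.1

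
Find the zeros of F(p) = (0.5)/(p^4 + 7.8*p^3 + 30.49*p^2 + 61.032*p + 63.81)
Numerator is a nonzero constant (0.5) → Zeros: none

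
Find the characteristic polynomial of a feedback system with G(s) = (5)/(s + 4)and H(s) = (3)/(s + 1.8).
Characteristic poly = G_den * H_den + G_num * H_num = (s^2 + 5.8*s + 7.2) + (15) = s^2 + 5.8*s + 22.2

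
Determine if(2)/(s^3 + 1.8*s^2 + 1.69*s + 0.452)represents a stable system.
Denominator: s^3 + 1.8*s^2 + 1.69*s + 0.452 = (s + 0.4)(s^2 + 1.4*s + 1.13). Poles: -0.4, -0.7 + 0.8j, -0.7 - 0.8j. All Re(p)<0: Yes (stable)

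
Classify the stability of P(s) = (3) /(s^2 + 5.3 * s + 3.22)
Denominator: s^2 + 5.3*s + 3.22 = (s + 4.6)(s + 0.7). Poles: -0.7, -4.6. Stable (all poles in LHP)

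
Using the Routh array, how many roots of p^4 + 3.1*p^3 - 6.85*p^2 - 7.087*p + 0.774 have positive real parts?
Routh array:
p^4: [1, -6.85, 0.774]; p^3: [3.1, -7.087]; p^2: [-4.56387, 0.774]; p^1: [-6.56126]; p^0: [0.774]
First column: [1, 3.1, -4.56387, -6.56126, 0.774]. Sign changes = RHP roots = 2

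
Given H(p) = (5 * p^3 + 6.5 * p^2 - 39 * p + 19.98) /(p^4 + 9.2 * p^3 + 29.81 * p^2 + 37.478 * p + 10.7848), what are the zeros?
Set numerator = 0: 5*p^3 + 6.5*p^2 - 39*p + 19.98 = 5*(p - 0.6)(p + 3.7)(p - 1.8) = 0 → Zeros: -3.7, 0.6, 1.8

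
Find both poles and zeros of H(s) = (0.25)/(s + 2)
Set denominator = 0: s + 2 = 0 → Poles: -2
Numerator is a nonzero constant (0.25) → Zeros: none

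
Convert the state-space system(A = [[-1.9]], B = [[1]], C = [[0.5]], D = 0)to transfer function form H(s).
H(s) = C(sI - A)⁻¹B + D.
Characteristic polynomial det(sI - A) = s + 1.9.
Numerator from C·adj(sI-A)·B + D·det(sI-A) = 0.5.
H(s) = (0.5)/(s + 1.9)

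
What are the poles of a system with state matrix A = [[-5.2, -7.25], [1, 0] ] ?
Eigenvalues solve det(λI - A) = 0.
Characteristic polynomial: λ^2 + 5.2*λ + 7.25 = 0.
Roots: -2.6 + 0.7j, -2.6 - 0.7j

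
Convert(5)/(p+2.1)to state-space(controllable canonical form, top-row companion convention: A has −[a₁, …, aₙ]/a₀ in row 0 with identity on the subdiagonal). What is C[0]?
Reachable canonical form: C = numerator coefficients (right-aligned, zero-padded to length n).
num = 5, C = [[5]].
C[0] = 5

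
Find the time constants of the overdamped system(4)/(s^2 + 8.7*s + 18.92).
Overdamped: real poles at -4.3, -4.4. τ = -1/pole → τ₁ = 0.2326, τ₂ = 0.2273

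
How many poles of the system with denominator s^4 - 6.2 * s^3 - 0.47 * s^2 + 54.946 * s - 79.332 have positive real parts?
s^4 - 6.2*s^3 - 0.47*s^2 + 54.946*s - 79.332 = (s + 3)(s - 4.4)(s^2 - 4.8*s + 6.01). Poles: -3, 2.4 + 0.5j, 2.4 - 0.5j, 4.4. RHP poles (Re>0): 3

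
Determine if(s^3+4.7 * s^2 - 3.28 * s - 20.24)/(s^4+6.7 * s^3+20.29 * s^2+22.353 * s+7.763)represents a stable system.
Denominator: s^4 + 6.7*s^3 + 20.29*s^2 + 22.353*s + 7.763 = (s + 1)(s + 0.7)(s^2 + 5*s + 11.09). Poles: -0.7, -1, -2.5 + 2.2j, -2.5 - 2.2j. All Re(p)<0: Yes (stable)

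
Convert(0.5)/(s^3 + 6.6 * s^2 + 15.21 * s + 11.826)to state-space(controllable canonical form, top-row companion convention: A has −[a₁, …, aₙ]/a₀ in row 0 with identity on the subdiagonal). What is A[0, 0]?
Reachable canonical form for den = s^3 + 6.6*s^2 + 15.21*s + 11.826: top row of A = -[a₁,a₂,...,aₙ]/a₀, ones on the subdiagonal, zeros elsewhere.
A = [[-6.6, -15.21, -11.826], [1, 0, 0], [0, 1, 0]].
A[0,0] = -6.6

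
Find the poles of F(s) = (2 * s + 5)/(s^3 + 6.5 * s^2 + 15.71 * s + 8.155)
Set denominator = 0: s^3 + 6.5*s^2 + 15.71*s + 8.155 = (s + 0.7)(s^2 + 5.8*s + 11.65) = 0 → Poles: -0.7, -2.9 + 1.8j, -2.9 - 1.8j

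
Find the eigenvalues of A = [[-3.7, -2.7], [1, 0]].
Eigenvalues solve det(λI - A) = 0.
Characteristic polynomial: λ^2 + 3.7*λ + 2.7 = 0.
Factor: (λ + 1)(λ + 2.7) = 0.
Roots: -1, -2.7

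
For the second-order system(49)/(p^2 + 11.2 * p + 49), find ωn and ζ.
Standard form: ωn²/(p²+2ζωn·p+ωn²).
const=49=ωn² → ωn=7, p coeff=11.2=2ζωn → ζ=0.8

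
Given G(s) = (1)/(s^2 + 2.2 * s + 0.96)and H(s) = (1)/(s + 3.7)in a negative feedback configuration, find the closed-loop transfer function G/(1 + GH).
Closed-loop T = G/(1+GH).
Numerator: G_num * H_den = s + 3.7.
Denominator: G_den * H_den + G_num * H_num = (s^3 + 5.9*s^2 + 9.1*s + 3.552) + (1) = s^3 + 5.9*s^2 + 9.1*s + 4.552.
T(s) = (s + 3.7)/(s^3 + 5.9*s^2 + 9.1*s + 4.552)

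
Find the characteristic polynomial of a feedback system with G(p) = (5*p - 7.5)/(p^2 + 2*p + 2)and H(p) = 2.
Characteristic poly = G_den * H_den + G_num * H_num = (p^2 + 2*p + 2) + (10*p - 15) = p^2 + 12*p - 13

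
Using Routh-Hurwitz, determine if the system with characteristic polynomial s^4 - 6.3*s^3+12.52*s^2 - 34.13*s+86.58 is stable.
Routh array:
s^4: [1, 12.52, 86.58]; s^3: [-6.3, -34.13]; s^2: [7.10254, 86.58]; s^1: [42.667]; s^0: [86.58]
First column: [1, -6.3, 7.10254, 42.667, 86.58]. Sign changes = 2.
No, unstable (2 RHP root(s))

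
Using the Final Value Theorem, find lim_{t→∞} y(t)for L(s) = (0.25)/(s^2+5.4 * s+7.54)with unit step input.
FVT: lim_{t→∞} y(t) = lim_{s→0} s*Y(s) where Y(s) = L(s)/s.
= lim_{s→0} L(s) = L(0) = num(0)/den(0) = 0.25/7.54 = 0.03316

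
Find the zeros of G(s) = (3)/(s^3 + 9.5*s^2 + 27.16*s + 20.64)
Numerator is a nonzero constant (3) → Zeros: none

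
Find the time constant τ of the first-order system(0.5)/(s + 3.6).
First-order system: τ = -1/pole. Pole = -3.6. τ = -1/(-3.6) = 0.2778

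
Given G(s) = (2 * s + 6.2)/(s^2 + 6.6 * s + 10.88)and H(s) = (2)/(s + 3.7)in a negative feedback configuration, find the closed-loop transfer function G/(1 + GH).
Closed-loop T = G/(1+GH).
Numerator: G_num * H_den = 2*s^2 + 13.6*s + 22.94.
Denominator: G_den * H_den + G_num * H_num = (s^3 + 10.3*s^2 + 35.3*s + 40.256) + (4*s + 12.4) = s^3 + 10.3*s^2 + 39.3*s + 52.656.
T(s) = (2*s^2 + 13.6*s + 22.94)/(s^3 + 10.3*s^2 + 39.3*s + 52.656)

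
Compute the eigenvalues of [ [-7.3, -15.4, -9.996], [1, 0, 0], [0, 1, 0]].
Eigenvalues solve det(λI - A) = 0.
Characteristic polynomial: λ^3 + 7.3*λ^2 + 15.4*λ + 9.996 = 0.
Factor: (λ + 1.7)(λ + 4.2)(λ + 1.4) = 0.
Roots: -1.4, -1.7, -4.2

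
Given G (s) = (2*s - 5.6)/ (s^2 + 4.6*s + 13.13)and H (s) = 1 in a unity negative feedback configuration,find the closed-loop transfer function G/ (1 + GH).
Closed-loop T = G/(1+GH).
Numerator: G_num * H_den = 2*s - 5.6.
Denominator: G_den * H_den + G_num * H_num = (s^2 + 4.6*s + 13.13) + (2*s - 5.6) = s^2 + 6.6*s + 7.53.
T(s) = (2*s - 5.6)/(s^2 + 6.6*s + 7.53)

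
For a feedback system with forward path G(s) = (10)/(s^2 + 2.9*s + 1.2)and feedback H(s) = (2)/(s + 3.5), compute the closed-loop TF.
Closed-loop T = G/(1+GH).
Numerator: G_num * H_den = 10*s + 35.
Denominator: G_den * H_den + G_num * H_num = (s^3 + 6.4*s^2 + 11.35*s + 4.2) + (20) = s^3 + 6.4*s^2 + 11.35*s + 24.2.
T(s) = (10*s + 35)/(s^3 + 6.4*s^2 + 11.35*s + 24.2)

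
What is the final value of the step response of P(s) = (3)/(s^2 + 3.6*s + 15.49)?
FVT: lim_{t→∞} y(t) = lim_{s→0} s*Y(s) where Y(s) = P(s)/s.
= lim_{s→0} P(s) = P(0) = num(0)/den(0) = 3/15.49 = 0.1937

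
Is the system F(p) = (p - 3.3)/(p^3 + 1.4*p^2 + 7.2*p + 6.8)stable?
Denominator: p^3 + 1.4*p^2 + 7.2*p + 6.8 = (p + 1)(p^2 + 0.4*p + 6.8). Poles: -0.2 + 2.6j, -0.2 - 2.6j, -1. All Re(p)<0: Yes (stable)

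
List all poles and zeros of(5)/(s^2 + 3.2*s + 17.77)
Set denominator = 0: s^2 + 3.2*s + 17.77 = 0 → Poles: -1.6 + 3.9j, -1.6 - 3.9j
Numerator is a nonzero constant (5) → Zeros: none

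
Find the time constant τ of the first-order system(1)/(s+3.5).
First-order system: τ = -1/pole. Pole = -3.5. τ = -1/(-3.5) = 0.2857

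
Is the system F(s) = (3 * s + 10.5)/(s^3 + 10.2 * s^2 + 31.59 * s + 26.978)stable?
Denominator: s^3 + 10.2*s^2 + 31.59*s + 26.978 = (s + 4.1)(s + 1.4)(s + 4.7). Poles: -1.4, -4.1, -4.7. All Re(p)<0: Yes (stable)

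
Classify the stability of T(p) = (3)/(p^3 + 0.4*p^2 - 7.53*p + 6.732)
Denominator: p^3 + 0.4*p^2 - 7.53*p + 6.732 = (p - 1.2)(p - 1.7)(p + 3.3). Poles: -3.3, 1.2, 1.7. Unstable (2 pole(s) in RHP)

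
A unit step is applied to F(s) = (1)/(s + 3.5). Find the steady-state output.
FVT: lim_{t→∞} y(t) = lim_{s→0} s*Y(s) where Y(s) = F(s)/s.
= lim_{s→0} F(s) = F(0) = num(0)/den(0) = 1/3.5 = 0.2857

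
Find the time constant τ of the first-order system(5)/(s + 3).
First-order system: τ = -1/pole. Pole = -3. τ = -1/(-3) = 0.3333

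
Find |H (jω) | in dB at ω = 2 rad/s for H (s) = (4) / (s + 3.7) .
Substitute s = j*2: H(j2) = 0.836631 - 0.452233j.
|H(j2)| = sqrt(Re² + Im²) = 0.951.
20*log₁₀(0.951) = -0.44 dB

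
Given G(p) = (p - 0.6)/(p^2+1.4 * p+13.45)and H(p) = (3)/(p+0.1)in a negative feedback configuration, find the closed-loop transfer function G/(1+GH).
Closed-loop T = G/(1+GH).
Numerator: G_num * H_den = p^2 - 0.5*p - 0.06.
Denominator: G_den * H_den + G_num * H_num = (p^3 + 1.5*p^2 + 13.59*p + 1.345) + (3*p - 1.8) = p^3 + 1.5*p^2 + 16.59*p - 0.455.
T(p) = (p^2 - 0.5*p - 0.06)/(p^3 + 1.5*p^2 + 16.59*p - 0.455)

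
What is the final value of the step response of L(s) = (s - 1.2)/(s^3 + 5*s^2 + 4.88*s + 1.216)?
FVT: lim_{t→∞} y(t) = lim_{s→0} s*Y(s) where Y(s) = L(s)/s.
= lim_{s→0} L(s) = L(0) = num(0)/den(0) = -1.2/1.216 = -0.9868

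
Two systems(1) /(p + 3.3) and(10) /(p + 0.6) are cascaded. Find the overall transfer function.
Series: H = H₁ · H₂ = (n₁·n₂)/(d₁·d₂).
Num: n₁·n₂ = 10. Den: d₁·d₂ = p^2 + 3.9*p + 1.98.
H(p) = (10)/(p^2 + 3.9*p + 1.98)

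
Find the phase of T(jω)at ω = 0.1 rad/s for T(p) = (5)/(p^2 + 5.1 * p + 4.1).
Substitute p = j*0.1: T(j0.1) = 1.20378 - 0.150104j.
∠T(j0.1) = atan2(Im, Re) = atan2(-0.150104, 1.20378) = -7.11°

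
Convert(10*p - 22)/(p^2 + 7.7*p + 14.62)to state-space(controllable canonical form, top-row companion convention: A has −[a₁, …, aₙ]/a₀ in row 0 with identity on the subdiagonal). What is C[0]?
Reachable canonical form: C = numerator coefficients (right-aligned, zero-padded to length n).
num = 10*p - 22, C = [[10, -22]].
C[0] = 10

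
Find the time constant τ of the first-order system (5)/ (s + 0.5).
First-order system: τ = -1/pole. Pole = -0.5. τ = -1/(-0.5) = 2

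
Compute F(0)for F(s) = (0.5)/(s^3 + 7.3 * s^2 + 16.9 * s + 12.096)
DC gain = F(0) = num(0)/den(0) = 0.5/12.096 = 0.04134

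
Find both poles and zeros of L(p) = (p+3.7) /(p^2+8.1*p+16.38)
Set denominator = 0: p^2 + 8.1*p + 16.38 = (p + 4.2)(p + 3.9) = 0 → Poles: -3.9, -4.2
Set numerator = 0: p + 3.7 = 0 → Zeros: -3.7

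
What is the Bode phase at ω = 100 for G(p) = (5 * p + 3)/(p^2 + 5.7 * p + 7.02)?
Substitute p = j*100: G(j100) = 0.00254551 - 0.0498899j.
∠G(j100) = atan2(Im, Re) = atan2(-0.0498899, 0.00254551) = -87.08°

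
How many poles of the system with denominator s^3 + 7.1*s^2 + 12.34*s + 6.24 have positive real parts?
s^3 + 7.1*s^2 + 12.34*s + 6.24 = (s + 1.3)(s + 1)(s + 4.8). Poles: -1, -1.3, -4.8. RHP poles (Re>0): 0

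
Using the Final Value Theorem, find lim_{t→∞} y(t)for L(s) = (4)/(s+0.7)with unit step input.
FVT: lim_{t→∞} y(t) = lim_{s→0} s*Y(s) where Y(s) = L(s)/s.
= lim_{s→0} L(s) = L(0) = num(0)/den(0) = 4/0.7 = 5.714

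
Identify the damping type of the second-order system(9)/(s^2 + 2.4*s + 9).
Standard form: ωn²/(s²+2ζωn·s+ωn²) gives ωn=3, ζ=0.4.
Underdamped (ζ = 0.4 < 1)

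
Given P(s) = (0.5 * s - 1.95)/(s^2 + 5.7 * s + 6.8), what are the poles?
Set denominator = 0: s^2 + 5.7*s + 6.8 = (s + 1.7)(s + 4) = 0 → Poles: -1.7, -4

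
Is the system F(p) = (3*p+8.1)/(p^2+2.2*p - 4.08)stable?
Denominator: p^2 + 2.2*p - 4.08 = (p - 1.2)(p + 3.4). Poles: -3.4, 1.2. All Re(p)<0: No (unstable)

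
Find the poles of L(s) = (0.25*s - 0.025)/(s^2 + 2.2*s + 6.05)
Set denominator = 0: s^2 + 2.2*s + 6.05 = 0 → Poles: -1.1 + 2.2j, -1.1 - 2.2j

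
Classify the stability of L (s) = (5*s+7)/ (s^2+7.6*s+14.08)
Denominator: s^2 + 7.6*s + 14.08 = (s + 3.2)(s + 4.4). Poles: -3.2, -4.4. Stable (all poles in LHP)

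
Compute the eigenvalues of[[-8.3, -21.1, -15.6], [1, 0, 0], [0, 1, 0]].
Eigenvalues solve det(λI - A) = 0.
Characteristic polynomial: λ^3 + 8.3*λ^2 + 21.1*λ + 15.6 = 0.
Factor: (λ + 3)(λ + 1.3)(λ + 4) = 0.
Roots: -1.3, -3, -4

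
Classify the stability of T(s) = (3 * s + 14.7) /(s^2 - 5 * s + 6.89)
Denominator: s^2 - 5*s + 6.89. Poles: 2.5 + 0.8j, 2.5 - 0.8j. Unstable (2 pole(s) in RHP)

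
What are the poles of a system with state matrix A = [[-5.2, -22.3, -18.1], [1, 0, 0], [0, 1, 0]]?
Eigenvalues solve det(λI - A) = 0.
Characteristic polynomial: λ^3 + 5.2*λ^2 + 22.3*λ + 18.1 = 0.
Factor: (λ + 1)(λ^2 + 4.2*λ + 18.1) = 0.
Roots: -1, -2.1 + 3.7j, -2.1 - 3.7j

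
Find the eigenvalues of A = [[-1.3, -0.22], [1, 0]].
Eigenvalues solve det(λI - A) = 0.
Characteristic polynomial: λ^2 + 1.3*λ + 0.22 = 0.
Factor: (λ + 0.2)(λ + 1.1) = 0.
Roots: -0.2, -1.1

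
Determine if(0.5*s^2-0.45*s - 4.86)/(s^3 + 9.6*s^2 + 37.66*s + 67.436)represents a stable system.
Denominator: s^3 + 9.6*s^2 + 37.66*s + 67.436 = (s + 4.6)(s^2 + 5*s + 14.66). Poles: -2.5 + 2.9j, -2.5 - 2.9j, -4.6. All Re(p)<0: Yes (stable)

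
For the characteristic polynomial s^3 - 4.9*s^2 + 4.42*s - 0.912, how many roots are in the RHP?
s^3 - 4.9*s^2 + 4.42*s - 0.912 = (s - 0.8)(s - 0.3)(s - 3.8). Poles: 0.3, 0.8, 3.8. RHP poles (Re>0): 3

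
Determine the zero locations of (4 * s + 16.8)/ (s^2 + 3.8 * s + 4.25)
Set numerator = 0: 4*s + 16.8 = 0 → Zeros: -4.2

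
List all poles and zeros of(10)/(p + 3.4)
Set denominator = 0: p + 3.4 = 0 → Poles: -3.4
Numerator is a nonzero constant (10) → Zeros: none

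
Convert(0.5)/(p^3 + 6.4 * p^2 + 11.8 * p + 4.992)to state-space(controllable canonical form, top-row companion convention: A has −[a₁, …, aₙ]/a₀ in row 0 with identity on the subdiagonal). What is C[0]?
Reachable canonical form: C = numerator coefficients (right-aligned, zero-padded to length n).
num = 0.5, C = [[0, 0, 0.5]].
C[0] = 0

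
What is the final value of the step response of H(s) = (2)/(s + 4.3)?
FVT: lim_{t→∞} y(t) = lim_{s→0} s*Y(s) where Y(s) = H(s)/s.
= lim_{s→0} H(s) = H(0) = num(0)/den(0) = 2/4.3 = 0.4651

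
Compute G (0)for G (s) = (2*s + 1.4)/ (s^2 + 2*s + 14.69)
DC gain = G(0) = num(0)/den(0) = 1.4/14.69 = 0.0953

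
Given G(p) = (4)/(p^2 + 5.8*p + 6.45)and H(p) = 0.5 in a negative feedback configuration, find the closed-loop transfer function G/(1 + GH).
Closed-loop T = G/(1+GH).
Numerator: G_num * H_den = 4.
Denominator: G_den * H_den + G_num * H_num = (p^2 + 5.8*p + 6.45) + (2) = p^2 + 5.8*p + 8.45.
T(p) = (4)/(p^2 + 5.8*p + 8.45)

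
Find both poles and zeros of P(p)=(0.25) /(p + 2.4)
Set denominator = 0: p + 2.4 = 0 → Poles: -2.4
Numerator is a nonzero constant (0.25) → Zeros: none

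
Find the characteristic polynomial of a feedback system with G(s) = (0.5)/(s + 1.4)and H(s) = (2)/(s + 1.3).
Characteristic poly = G_den * H_den + G_num * H_num = (s^2 + 2.7*s + 1.82) + (1) = s^2 + 2.7*s + 2.82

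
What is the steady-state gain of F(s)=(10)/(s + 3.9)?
DC gain = F(0) = num(0)/den(0) = 10/3.9 = 2.564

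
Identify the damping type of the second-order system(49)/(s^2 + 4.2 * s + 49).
Standard form: ωn²/(s²+2ζωn·s+ωn²) gives ωn=7, ζ=0.3.
Underdamped (ζ = 0.3 < 1)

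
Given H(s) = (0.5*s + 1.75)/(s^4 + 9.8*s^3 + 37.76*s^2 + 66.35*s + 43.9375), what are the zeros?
Set numerator = 0: 0.5*s + 1.75 = 0 → Zeros: -3.5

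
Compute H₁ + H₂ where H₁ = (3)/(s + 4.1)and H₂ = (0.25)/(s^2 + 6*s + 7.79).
Parallel: H = H₁ + H₂ = (n₁·d₂ + n₂·d₁)/(d₁·d₂).
n₁·d₂ = 3*s^2 + 18*s + 23.37. n₂·d₁ = 0.25*s + 1.025. Sum = 3*s^2 + 18.25*s + 24.395. d₁·d₂ = s^3 + 10.1*s^2 + 32.39*s + 31.939.
H(s) = (3*s^2 + 18.25*s + 24.395)/(s^3 + 10.1*s^2 + 32.39*s + 31.939)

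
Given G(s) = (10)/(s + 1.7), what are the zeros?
Numerator is a nonzero constant (10) → Zeros: none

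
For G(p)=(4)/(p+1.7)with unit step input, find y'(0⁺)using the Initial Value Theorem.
IVT: y'(0⁺) = lim_{p→∞} p²·Y(p) = lim_{p→∞} p·G(p).
deg(num) = 0, deg(den) = 1, relative degree = 1, so p·G(p) → (leading num)/(leading den) = 4/1 = 4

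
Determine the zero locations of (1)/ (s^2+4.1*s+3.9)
Numerator is a nonzero constant (1) → Zeros: none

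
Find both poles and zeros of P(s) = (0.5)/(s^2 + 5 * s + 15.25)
Set denominator = 0: s^2 + 5*s + 15.25 = 0 → Poles: -2.5 + 3j, -2.5 - 3j
Numerator is a nonzero constant (0.5) → Zeros: none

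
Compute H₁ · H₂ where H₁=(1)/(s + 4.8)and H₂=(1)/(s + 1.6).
Series: H = H₁ · H₂ = (n₁·n₂)/(d₁·d₂).
Num: n₁·n₂ = 1. Den: d₁·d₂ = s^2 + 6.4*s + 7.68.
H(s) = (1)/(s^2 + 6.4*s + 7.68)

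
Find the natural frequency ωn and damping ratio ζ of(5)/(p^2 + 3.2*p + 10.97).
Underdamped: complex pole -1.6 + 2.9j. ωn = |pole| = 3.312, ζ = -Re(pole)/ωn = 0.4831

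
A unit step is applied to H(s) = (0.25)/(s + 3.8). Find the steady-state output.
FVT: lim_{t→∞} y(t) = lim_{s→0} s*Y(s) where Y(s) = H(s)/s.
= lim_{s→0} H(s) = H(0) = num(0)/den(0) = 0.25/3.8 = 0.06579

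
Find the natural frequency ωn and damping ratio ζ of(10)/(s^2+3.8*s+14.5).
Underdamped: complex pole -1.9 + 3.3j. ωn = |pole| = 3.808, ζ = -Re(pole)/ωn = 0.499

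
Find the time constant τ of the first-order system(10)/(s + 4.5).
First-order system: τ = -1/pole. Pole = -4.5. τ = -1/(-4.5) = 0.2222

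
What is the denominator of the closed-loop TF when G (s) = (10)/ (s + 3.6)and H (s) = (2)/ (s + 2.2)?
Characteristic poly = G_den * H_den + G_num * H_num = (s^2 + 5.8*s + 7.92) + (20) = s^2 + 5.8*s + 27.92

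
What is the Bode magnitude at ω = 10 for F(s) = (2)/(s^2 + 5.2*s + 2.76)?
Substitute s = j*10: F(j10) = -0.0159939 - 0.0085529j.
|F(j10)| = sqrt(Re² + Im²) = 0.01814.
20*log₁₀(0.01814) = -34.83 dB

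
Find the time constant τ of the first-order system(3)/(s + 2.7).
First-order system: τ = -1/pole. Pole = -2.7. τ = -1/(-2.7) = 0.3704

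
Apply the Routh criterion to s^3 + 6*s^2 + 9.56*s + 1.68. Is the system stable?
Routh array:
s^3: [1, 9.56]; s^2: [6, 1.68]; s^1: [9.28]; s^0: [1.68]
First column: [1, 6, 9.28, 1.68]. Sign changes = 0.
Yes, stable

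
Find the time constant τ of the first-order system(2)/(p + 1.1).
First-order system: τ = -1/pole. Pole = -1.1. τ = -1/(-1.1) = 0.9091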